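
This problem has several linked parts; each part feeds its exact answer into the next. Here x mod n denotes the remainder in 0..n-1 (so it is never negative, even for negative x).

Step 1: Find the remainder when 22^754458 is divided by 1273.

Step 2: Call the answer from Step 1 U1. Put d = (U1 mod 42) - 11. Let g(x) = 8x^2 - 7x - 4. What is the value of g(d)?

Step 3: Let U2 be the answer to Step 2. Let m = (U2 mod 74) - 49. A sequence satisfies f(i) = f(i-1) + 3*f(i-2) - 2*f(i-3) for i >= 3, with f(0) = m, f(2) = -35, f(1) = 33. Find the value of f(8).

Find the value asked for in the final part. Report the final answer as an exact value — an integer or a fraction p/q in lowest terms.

Step 1: squarings mod 1273: 22^1=22, 22^2=484, 22^4=24, 22^8=576, 22^16=796, 22^32=935, 22^64=947, 22^128=617, 22^256=62, 22^512=25, 22^1024=625, 22^2048=1087, 22^4096=225, 22^8192=978, 22^16384=461, 22^32768=1203, 22^65536=1081, 22^131072=1220, 22^262144=263, 22^524288=427; 22^754458 = 22^2 * 22^8 * 22^16 * 22^256 * 22^512 * 22^32768 * 22^65536 * 22^131072 * 22^524288 = 558 (mod 1273); answer 558
Step 2: U1 = 558; d = 1; 8*(1)^2 - 7*(1)^1 - 4 = (8) + (-7) + (-4) = -3; answer -3
Step 3: U2 = -3; m = 22; f(3) = 1*(-35) + 3*(33) - 2*(22) = 20; iterating: f(3)=20, f(4)=-151, f(5)=-21, f(6)=-514, f(7)=-275, f(8)=-1775; answer -1775

-1775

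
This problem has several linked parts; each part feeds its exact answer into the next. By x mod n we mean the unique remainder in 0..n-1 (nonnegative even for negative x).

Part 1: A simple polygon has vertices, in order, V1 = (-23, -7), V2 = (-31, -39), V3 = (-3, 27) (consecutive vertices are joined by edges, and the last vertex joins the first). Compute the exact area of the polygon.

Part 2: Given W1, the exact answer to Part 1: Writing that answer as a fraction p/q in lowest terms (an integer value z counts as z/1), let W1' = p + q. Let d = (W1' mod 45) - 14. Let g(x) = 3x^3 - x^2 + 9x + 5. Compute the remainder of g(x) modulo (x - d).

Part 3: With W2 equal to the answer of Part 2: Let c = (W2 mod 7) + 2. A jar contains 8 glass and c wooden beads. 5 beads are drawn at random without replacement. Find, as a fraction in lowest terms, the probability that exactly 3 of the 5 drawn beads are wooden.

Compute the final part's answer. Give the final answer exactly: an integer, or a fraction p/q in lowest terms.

Part 1: cross terms: (-23*-39 - -31*-7)=680, (-31*27 - -3*-39)=-954, (-3*-7 - -23*27)=642; twice the area = |368| = 368; area = 184; answer 184
Part 2: W1 = 184; threaded value p + q = 185; d = -9; remainder = value at the root: 3*(-9)^3 - 1*(-9)^2 + 9*(-9)^1 + 5 = (-2187) + (-81) + (-81) + (5) = -2344; answer -2344
Part 3: W2 = -2344; c = 3; total draws C(11,5) = 462; favorable C(3,3)*C(8,2) = 28; P = 2/33; answer 2/33

2/33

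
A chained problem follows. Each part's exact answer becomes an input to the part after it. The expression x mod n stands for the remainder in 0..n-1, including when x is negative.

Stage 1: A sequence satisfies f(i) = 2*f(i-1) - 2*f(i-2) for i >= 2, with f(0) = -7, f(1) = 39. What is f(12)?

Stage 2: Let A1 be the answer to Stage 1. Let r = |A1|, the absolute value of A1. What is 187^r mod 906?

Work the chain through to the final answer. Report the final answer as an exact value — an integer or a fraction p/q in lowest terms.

Stage 1: f(2) = 2*(39) - 2*(-7) = 92; iterating: f(2)=92, f(3)=106, f(4)=28, f(5)=-156, f(6)=-368, f(7)=-424, f(8)=-112, f(9)=624, f(10)=1472, f(11)=1696, f(12)=448; answer 448
Stage 2: A1 = 448; r = 448; squarings mod 906: 187^1=187, 187^2=541, 187^4=43, 187^8=37, 187^16=463, 187^32=553, 187^64=487, 187^128=703, 187^256=439; 187^448 = 187^64 * 187^128 * 187^256 = 139 (mod 906); answer 139

139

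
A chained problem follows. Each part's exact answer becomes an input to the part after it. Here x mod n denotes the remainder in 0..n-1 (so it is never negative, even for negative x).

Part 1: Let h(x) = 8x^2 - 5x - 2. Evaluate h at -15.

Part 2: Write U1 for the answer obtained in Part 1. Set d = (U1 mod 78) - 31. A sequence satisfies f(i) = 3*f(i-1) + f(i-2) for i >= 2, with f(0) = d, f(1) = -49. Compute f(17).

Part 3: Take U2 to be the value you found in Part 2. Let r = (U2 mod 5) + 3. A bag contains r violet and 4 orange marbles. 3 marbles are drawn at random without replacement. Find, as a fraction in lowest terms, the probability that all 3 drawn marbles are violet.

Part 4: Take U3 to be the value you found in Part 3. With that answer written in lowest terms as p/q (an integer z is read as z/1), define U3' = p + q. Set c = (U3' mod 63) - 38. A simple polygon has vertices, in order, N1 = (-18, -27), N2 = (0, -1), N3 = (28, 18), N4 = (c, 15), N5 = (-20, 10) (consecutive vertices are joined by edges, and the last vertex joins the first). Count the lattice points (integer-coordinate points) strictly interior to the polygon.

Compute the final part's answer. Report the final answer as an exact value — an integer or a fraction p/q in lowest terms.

Part 1: 8*(-15)^2 - 5*(-15)^1 - 2 = (1800) + (75) + (-2) = 1873; answer 1873
Part 2: U1 = 1873; d = -30; f(2) = 3*(-49) + 1*(-30) = -177; iterating: f(2)=-177, f(3)=-580, f(4)=-1917, f(5)=-6331, f(6)=-20910, f(7)=-69061, f(8)=-228093, f(9)=-753340, f(10)=-2488113, f(11)=-8217679, f(12)=-27141150, f(13)=-89641129, f(14)=-296064537, f(15)=-977834740, f(16)=-3229568757, f(17)=-10666541011; answer -10666541011
Part 3: U2 = -10666541011; r = 7; total draws C(11,3) = 165; favorable C(7,3) = 35; P = 7/33; answer 7/33
Part 4: U3 = 7/33; threaded value p + q = 40; c = 2; cross terms: (-18*-1 - 0*-27)=18, (0*18 - 28*-1)=28, (28*15 - 2*18)=384, (2*10 - -20*15)=320, (-20*-27 - -18*10)=720; twice the area = |1470| = 1470; area = 735; boundary points = 2 + 1 + 1 + 1 + 1 = 6; strictly interior points = area - boundary/2 + 1 = 733; answer 733

733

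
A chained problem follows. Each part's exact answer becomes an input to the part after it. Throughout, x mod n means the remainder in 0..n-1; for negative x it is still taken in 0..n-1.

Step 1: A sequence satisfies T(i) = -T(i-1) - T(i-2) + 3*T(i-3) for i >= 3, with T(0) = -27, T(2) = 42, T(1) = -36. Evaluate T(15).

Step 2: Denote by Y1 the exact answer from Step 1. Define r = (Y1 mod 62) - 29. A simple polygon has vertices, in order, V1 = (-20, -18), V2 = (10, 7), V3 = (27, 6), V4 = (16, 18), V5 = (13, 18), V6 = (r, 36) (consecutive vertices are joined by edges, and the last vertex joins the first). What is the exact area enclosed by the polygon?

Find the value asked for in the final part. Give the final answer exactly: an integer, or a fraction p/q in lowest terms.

Step 1: T(3) = -1*(42) - 1*(-36) + 3*(-27) = -87; iterating: T(3)=-87, T(4)=-63, T(5)=276, T(6)=-474, T(7)=9, T(8)=1293, T(9)=-2724, T(10)=1458, T(11)=5145, T(12)=-14775, T(13)=14004, T(14)=16206, T(15)=-74535; answer -74535
Step 2: Y1 = -74535; r = 22; cross terms: (-20*7 - 10*-18)=40, (10*6 - 27*7)=-129, (27*18 - 16*6)=390, (16*18 - 13*18)=54, (13*36 - 22*18)=72, (22*-18 - -20*36)=324; twice the area = |751| = 751; area = 751/2; answer 751/2

751/2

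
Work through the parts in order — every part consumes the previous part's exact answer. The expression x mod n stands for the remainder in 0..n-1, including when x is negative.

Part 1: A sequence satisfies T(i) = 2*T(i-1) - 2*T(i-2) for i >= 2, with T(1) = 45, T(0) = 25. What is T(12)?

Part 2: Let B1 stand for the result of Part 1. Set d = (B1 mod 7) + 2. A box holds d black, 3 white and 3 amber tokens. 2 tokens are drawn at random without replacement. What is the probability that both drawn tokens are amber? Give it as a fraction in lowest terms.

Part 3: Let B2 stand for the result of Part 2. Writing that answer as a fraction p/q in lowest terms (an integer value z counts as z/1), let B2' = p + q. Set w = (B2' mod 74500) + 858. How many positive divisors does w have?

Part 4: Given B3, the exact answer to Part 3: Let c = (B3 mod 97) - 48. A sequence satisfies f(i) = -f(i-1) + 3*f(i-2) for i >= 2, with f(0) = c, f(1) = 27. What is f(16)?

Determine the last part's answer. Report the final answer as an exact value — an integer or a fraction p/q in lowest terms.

Part 1: T(2) = 2*(45) - 2*(25) = 40; iterating: T(2)=40, T(3)=-10, T(4)=-100, T(5)=-180, T(6)=-160, T(7)=40, T(8)=400, T(9)=720, T(10)=640, T(11)=-160, T(12)=-1600; answer -1600
Part 2: B1 = -1600; d = 5; total draws C(11,2) = 55; favorable C(3,2) = 3; P = 3/55; answer 3/55
Part 3: B2 = 3/55; threaded value p + q = 58; w = 916; 916 = 2^2 * 229; number of divisors = (2+1) * (1+1) = 6; answer 6
Part 4: B3 = 6; c = -42; f(2) = -1*(27) + 3*(-42) = -153; iterating: f(2)=-153, f(3)=234, f(4)=-693, f(5)=1395, f(6)=-3474, f(7)=7659, f(8)=-18081, f(9)=41058, f(10)=-95301, f(11)=218475, f(12)=-504378, f(13)=1159803, f(14)=-2672937, f(15)=6152346, f(16)=-14171157; answer -14171157

-14171157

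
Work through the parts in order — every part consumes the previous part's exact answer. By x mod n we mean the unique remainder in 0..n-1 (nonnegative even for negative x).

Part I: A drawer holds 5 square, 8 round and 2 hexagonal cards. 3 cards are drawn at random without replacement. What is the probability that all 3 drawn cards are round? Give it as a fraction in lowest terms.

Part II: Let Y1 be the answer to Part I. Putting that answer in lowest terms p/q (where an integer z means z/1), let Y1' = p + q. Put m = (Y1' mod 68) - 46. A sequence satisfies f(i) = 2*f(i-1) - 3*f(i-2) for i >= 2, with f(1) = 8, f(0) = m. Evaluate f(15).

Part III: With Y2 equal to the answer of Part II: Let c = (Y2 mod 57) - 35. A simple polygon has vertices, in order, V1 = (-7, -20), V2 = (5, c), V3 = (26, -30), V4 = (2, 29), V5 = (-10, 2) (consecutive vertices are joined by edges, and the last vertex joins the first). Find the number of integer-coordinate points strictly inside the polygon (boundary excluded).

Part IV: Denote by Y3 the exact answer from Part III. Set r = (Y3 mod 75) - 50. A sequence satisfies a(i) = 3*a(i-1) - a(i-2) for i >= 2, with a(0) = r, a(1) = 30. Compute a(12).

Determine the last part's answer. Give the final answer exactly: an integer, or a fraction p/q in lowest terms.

1284774

Part I: total draws C(15,3) = 455; favorable C(8,3) = 56; P = 8/65; answer 8/65
Part II: Y1 = 8/65; threaded value p + q = 73; m = -41; f(2) = 2*(8) - 3*(-41) = 139; iterating: f(2)=139, f(3)=254, f(4)=91, f(5)=-580, f(6)=-1433, f(7)=-1126, f(8)=2047, f(9)=7472, f(10)=8803, f(11)=-4810, f(12)=-36029, f(13)=-57628, f(14)=-7169, f(15)=158546; answer 158546
Part III: Y2 = 158546; c = -6; cross terms: (-7*-6 - 5*-20)=142, (5*-30 - 26*-6)=6, (26*29 - 2*-30)=814, (2*2 - -10*29)=294, (-10*-20 - -7*2)=214; twice the area = |1470| = 1470; area = 735; boundary points = 2 + 3 + 1 + 3 + 1 = 10; strictly interior points = area - boundary/2 + 1 = 731; answer 731
Part IV: Y3 = 731; r = 6; a(2) = 3*(30) - 1*(6) = 84; iterating: a(2)=84, a(3)=222, a(4)=582, a(5)=1524, a(6)=3990, a(7)=10446, a(8)=27348, a(9)=71598, a(10)=187446, a(11)=490740, a(12)=1284774; answer 1284774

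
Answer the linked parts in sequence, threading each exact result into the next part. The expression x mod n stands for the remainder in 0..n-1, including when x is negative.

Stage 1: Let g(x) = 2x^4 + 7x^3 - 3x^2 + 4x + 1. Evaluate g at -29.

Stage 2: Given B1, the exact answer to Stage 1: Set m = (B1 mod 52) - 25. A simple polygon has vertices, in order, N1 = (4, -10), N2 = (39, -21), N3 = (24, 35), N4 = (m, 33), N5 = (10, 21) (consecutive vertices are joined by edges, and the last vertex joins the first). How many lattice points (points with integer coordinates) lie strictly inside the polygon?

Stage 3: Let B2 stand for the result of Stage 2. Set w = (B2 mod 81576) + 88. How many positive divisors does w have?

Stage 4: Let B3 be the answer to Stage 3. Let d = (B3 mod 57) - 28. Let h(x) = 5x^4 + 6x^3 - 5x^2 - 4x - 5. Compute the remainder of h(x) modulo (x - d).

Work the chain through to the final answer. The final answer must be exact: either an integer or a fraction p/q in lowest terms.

1105055

Stage 1: 2*(-29)^4 + 7*(-29)^3 - 3*(-29)^2 + 4*(-29)^1 + 1 = (1414562) + (-170723) + (-2523) + (-116) + (1) = 1241201; answer 1241201
Stage 2: B1 = 1241201; m = -12; cross terms: (4*-21 - 39*-10)=306, (39*35 - 24*-21)=1869, (24*33 - -12*35)=1212, (-12*21 - 10*33)=-582, (10*-10 - 4*21)=-184; twice the area = |2621| = 2621; area = 2621/2; boundary points = 1 + 1 + 2 + 2 + 1 = 7; strictly interior points = area - boundary/2 + 1 = 1308; answer 1308
Stage 3: B2 = 1308; w = 1396; 1396 = 2^2 * 349; number of divisors = (2+1) * (1+1) = 6; answer 6
Stage 4: B3 = 6; d = -22; remainder = value at the root: 5*(-22)^4 + 6*(-22)^3 - 5*(-22)^2 - 4*(-22)^1 - 5 = (1171280) + (-63888) + (-2420) + (88) + (-5) = 1105055; answer 1105055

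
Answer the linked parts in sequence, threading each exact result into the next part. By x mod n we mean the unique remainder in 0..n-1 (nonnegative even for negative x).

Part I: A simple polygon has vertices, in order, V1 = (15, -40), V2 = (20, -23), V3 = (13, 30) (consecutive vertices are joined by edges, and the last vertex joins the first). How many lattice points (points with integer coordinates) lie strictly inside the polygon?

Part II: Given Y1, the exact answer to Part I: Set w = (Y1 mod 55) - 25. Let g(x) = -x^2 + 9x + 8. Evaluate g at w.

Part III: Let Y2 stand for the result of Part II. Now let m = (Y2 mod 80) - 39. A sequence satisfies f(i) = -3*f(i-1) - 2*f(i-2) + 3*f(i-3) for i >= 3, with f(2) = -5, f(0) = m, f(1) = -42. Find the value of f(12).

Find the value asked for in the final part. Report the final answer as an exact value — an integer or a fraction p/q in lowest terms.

101113

Part I: cross terms: (15*-23 - 20*-40)=455, (20*30 - 13*-23)=899, (13*-40 - 15*30)=-970; twice the area = |384| = 384; area = 192; boundary points = 1 + 1 + 2 = 4; strictly interior points = area - boundary/2 + 1 = 191; answer 191
Part II: Y1 = 191; w = 1; -1*(1)^2 + 9*(1)^1 + 8 = (-1) + (9) + (8) = 16; answer 16
Part III: Y2 = 16; m = -23; f(3) = -3*(-5) - 2*(-42) + 3*(-23) = 30; iterating: f(3)=30, f(4)=-206, f(5)=543, f(6)=-1127, f(7)=1677, f(8)=-1148, f(9)=-3291, f(10)=17200, f(11)=-48462, f(12)=101113; answer 101113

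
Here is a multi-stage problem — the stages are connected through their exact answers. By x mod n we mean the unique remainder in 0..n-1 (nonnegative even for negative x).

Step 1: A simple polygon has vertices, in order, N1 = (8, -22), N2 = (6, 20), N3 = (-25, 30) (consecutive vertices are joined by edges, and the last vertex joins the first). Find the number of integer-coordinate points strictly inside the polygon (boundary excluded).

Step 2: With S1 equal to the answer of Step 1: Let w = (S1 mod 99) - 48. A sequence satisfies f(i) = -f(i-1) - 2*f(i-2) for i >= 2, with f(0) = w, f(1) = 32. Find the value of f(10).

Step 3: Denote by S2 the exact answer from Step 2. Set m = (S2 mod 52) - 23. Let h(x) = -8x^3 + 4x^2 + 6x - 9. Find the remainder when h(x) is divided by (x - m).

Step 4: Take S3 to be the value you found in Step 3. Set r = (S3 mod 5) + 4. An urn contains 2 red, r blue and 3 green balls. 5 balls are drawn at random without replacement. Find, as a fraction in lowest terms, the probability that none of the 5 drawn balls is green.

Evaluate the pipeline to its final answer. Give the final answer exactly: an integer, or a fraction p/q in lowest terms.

7/44

Step 1: cross terms: (8*20 - 6*-22)=292, (6*30 - -25*20)=680, (-25*-22 - 8*30)=310; twice the area = |1282| = 1282; area = 641; boundary points = 2 + 1 + 1 = 4; strictly interior points = area - boundary/2 + 1 = 640; answer 640
Step 2: S1 = 640; w = -2; f(2) = -1*(32) - 2*(-2) = -28; iterating: f(2)=-28, f(3)=-36, f(4)=92, f(5)=-20, f(6)=-164, f(7)=204, f(8)=124, f(9)=-532, f(10)=284; answer 284
Step 3: S2 = 284; m = 1; remainder = value at the root: -8*(1)^3 + 4*(1)^2 + 6*(1)^1 - 9 = (-8) + (4) + (6) + (-9) = -7; answer -7
Step 4: S3 = -7; r = 7; total draws C(12,5) = 792; favorable C(9,5) = 126; P = 7/44; answer 7/44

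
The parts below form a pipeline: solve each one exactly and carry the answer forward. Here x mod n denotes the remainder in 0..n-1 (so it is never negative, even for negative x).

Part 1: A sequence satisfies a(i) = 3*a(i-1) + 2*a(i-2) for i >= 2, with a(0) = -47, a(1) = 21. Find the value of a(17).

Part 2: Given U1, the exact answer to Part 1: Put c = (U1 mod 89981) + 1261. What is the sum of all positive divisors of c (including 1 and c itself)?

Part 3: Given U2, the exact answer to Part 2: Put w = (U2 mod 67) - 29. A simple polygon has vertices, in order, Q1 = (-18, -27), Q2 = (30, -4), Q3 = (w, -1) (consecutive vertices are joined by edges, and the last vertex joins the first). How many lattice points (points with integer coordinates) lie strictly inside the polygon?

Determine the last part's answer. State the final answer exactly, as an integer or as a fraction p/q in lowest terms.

Part 1: a(2) = 3*(21) + 2*(-47) = -31; iterating: a(2)=-31, a(3)=-51, a(4)=-215, a(5)=-747, a(6)=-2671, a(7)=-9507, a(8)=-33863, a(9)=-120603, a(10)=-429535, a(11)=-1529811, a(12)=-5448503, a(13)=-19405131, a(14)=-69112399, a(15)=-246147459, a(16)=-876667175, a(17)=-3122296443; answer -3122296443
Part 2: U1 = -3122296443; c = 45518; 45518 = 2 * 11 * 2069; sigma = (1 + 2) * (1 + 11) * (1 + 2069) = 3 * 12 * 2070 = 74520; answer 74520
Part 3: U2 = 74520; w = -13; cross terms: (-18*-4 - 30*-27)=882, (30*-1 - -13*-4)=-82, (-13*-27 - -18*-1)=333; twice the area = |1133| = 1133; area = 1133/2; boundary points = 1 + 1 + 1 = 3; strictly interior points = area - boundary/2 + 1 = 566; answer 566

566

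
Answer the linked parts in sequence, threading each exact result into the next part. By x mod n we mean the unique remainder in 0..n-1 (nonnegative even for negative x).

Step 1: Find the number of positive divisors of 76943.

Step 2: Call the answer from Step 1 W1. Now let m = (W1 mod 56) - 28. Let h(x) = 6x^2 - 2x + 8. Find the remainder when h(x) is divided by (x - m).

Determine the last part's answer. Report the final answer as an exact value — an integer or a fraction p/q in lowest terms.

Step 1: 76943 is prime, so its only divisors are 1 and 76943; count = 2; answer 2
Step 2: W1 = 2; m = -26; remainder = value at the root: 6*(-26)^2 - 2*(-26)^1 + 8 = (4056) + (52) + (8) = 4116; answer 4116

4116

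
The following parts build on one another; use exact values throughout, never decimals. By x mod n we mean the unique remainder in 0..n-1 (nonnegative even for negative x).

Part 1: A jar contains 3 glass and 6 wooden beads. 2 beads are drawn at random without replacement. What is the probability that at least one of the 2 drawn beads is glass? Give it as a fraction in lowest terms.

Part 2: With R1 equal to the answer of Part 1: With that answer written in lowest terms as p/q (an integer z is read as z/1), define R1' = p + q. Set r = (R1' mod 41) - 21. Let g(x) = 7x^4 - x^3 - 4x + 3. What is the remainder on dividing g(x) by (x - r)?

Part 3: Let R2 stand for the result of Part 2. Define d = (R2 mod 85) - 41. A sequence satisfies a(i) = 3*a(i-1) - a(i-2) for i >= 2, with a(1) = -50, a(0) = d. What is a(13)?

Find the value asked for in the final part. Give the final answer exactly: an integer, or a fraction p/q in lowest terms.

Part 1: total draws C(9,2) = 36; complement C(6,2) = 15; favorable 36 - 15 = 21; P = 7/12; answer 7/12
Part 2: R1 = 7/12; threaded value p + q = 19; r = -2; remainder = value at the root: 7*(-2)^4 - 1*(-2)^3 - 4*(-2)^1 + 3 = (112) + (8) + (8) + (3) = 131; answer 131
Part 3: R2 = 131; d = 5; a(2) = 3*(-50) - 1*(5) = -155; iterating: a(2)=-155, a(3)=-415, a(4)=-1090, a(5)=-2855, a(6)=-7475, a(7)=-19570, a(8)=-51235, a(9)=-134135, a(10)=-351170, a(11)=-919375, a(12)=-2406955, a(13)=-6301490; answer -6301490

-6301490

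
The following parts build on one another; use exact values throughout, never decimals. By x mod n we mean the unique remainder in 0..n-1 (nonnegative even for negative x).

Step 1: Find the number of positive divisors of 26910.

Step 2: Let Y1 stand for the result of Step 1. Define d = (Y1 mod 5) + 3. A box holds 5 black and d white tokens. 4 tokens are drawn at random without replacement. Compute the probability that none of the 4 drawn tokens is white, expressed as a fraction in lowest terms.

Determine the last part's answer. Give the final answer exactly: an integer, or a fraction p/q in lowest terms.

1/66

Step 1: 26910 = 2 * 3^2 * 5 * 13 * 23; number of divisors = (1+1) * (2+1) * (1+1) * (1+1) * (1+1) = 48; answer 48
Step 2: Y1 = 48; d = 6; total draws C(11,4) = 330; favorable C(5,4) = 5; P = 1/66; answer 1/66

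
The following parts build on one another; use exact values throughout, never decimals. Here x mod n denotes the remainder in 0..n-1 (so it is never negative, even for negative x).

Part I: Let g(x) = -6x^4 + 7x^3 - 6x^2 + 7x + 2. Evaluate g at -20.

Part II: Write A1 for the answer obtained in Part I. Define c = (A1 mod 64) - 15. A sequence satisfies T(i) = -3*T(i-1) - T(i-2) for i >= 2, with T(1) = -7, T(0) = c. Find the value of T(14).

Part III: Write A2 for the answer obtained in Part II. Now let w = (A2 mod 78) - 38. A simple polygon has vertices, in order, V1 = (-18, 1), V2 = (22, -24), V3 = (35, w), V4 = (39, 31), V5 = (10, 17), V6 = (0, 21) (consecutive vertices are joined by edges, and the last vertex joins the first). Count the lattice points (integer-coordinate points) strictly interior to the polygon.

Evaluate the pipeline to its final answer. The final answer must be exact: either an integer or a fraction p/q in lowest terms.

1786

Part I: -6*(-20)^4 + 7*(-20)^3 - 6*(-20)^2 + 7*(-20)^1 + 2 = (-960000) + (-56000) + (-2400) + (-140) + (2) = -1018538; answer -1018538
Part II: A1 = -1018538; c = 7; T(2) = -3*(-7) - 1*(7) = 14; iterating: T(2)=14, T(3)=-35, T(4)=91, T(5)=-238, T(6)=623, T(7)=-1631, T(8)=4270, T(9)=-11179, T(10)=29267, T(11)=-76622, T(12)=200599, T(13)=-525175, T(14)=1374926; answer 1374926
Part III: A2 = 1374926; w = -18; cross terms: (-18*-24 - 22*1)=410, (22*-18 - 35*-24)=444, (35*31 - 39*-18)=1787, (39*17 - 10*31)=353, (10*21 - 0*17)=210, (0*1 - -18*21)=378; twice the area = |3582| = 3582; area = 1791; boundary points = 5 + 1 + 1 + 1 + 2 + 2 = 12; strictly interior points = area - boundary/2 + 1 = 1786; answer 1786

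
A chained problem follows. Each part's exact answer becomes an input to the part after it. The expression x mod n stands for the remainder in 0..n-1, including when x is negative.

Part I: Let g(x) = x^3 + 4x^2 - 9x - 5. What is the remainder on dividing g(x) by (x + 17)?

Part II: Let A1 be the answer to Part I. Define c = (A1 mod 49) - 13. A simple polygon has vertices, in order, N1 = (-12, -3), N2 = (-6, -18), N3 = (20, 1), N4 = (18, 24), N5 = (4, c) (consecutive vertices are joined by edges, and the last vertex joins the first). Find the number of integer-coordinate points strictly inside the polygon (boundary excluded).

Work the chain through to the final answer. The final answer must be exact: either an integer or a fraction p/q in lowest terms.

Part I: remainder = value at the root: 1*(-17)^3 + 4*(-17)^2 - 9*(-17)^1 - 5 = (-4913) + (1156) + (153) + (-5) = -3609; answer -3609
Part II: A1 = -3609; c = 4; cross terms: (-12*-18 - -6*-3)=198, (-6*1 - 20*-18)=354, (20*24 - 18*1)=462, (18*4 - 4*24)=-24, (4*-3 - -12*4)=36; twice the area = |1026| = 1026; area = 513; boundary points = 3 + 1 + 1 + 2 + 1 = 8; strictly interior points = area - boundary/2 + 1 = 510; answer 510

510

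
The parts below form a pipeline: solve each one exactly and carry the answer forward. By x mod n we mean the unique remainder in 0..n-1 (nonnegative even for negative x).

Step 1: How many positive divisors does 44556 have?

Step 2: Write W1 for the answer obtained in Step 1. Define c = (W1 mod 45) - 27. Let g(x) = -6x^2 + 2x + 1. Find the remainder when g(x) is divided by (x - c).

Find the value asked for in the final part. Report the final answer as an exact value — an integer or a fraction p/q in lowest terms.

Step 1: 44556 = 2^2 * 3 * 47 * 79; number of divisors = (2+1) * (1+1) * (1+1) * (1+1) = 24; answer 24
Step 2: W1 = 24; c = -3; remainder = value at the root: -6*(-3)^2 + 2*(-3)^1 + 1 = (-54) + (-6) + (1) = -59; answer -59

-59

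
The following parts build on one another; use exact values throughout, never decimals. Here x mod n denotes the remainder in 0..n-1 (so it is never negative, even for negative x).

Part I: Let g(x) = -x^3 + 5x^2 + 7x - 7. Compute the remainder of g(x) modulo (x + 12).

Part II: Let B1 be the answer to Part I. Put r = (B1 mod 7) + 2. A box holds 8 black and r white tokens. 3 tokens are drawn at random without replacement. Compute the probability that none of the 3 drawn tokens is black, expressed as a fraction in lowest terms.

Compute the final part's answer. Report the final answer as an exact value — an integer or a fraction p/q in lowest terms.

Part I: remainder = value at the root: -1*(-12)^3 + 5*(-12)^2 + 7*(-12)^1 - 7 = (1728) + (720) + (-84) + (-7) = 2357; answer 2357
Part II: B1 = 2357; r = 7; total draws C(15,3) = 455; favorable C(7,3) = 35; P = 1/13; answer 1/13

1/13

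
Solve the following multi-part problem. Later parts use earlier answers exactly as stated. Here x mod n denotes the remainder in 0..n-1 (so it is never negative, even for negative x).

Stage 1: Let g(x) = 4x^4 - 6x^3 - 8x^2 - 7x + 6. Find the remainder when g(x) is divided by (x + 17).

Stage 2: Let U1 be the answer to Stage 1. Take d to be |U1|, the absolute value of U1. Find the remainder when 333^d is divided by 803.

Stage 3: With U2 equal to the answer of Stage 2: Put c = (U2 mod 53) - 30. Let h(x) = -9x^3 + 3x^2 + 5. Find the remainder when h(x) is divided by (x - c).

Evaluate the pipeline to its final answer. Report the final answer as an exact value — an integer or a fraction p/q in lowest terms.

Stage 1: remainder = value at the root: 4*(-17)^4 - 6*(-17)^3 - 8*(-17)^2 - 7*(-17)^1 + 6 = (334084) + (29478) + (-2312) + (119) + (6) = 361375; answer 361375
Stage 2: U1 = 361375; d = 361375; squarings mod 803: 333^1=333, 333^2=75, 333^4=4, 333^8=16, 333^16=256, 333^32=493, 333^64=543, 333^128=148, 333^256=223, 333^512=746, 333^1024=37, 333^2048=566, 333^4096=762, 333^8192=75, 333^16384=4, 333^32768=16, 333^65536=256, 333^131072=493, 333^262144=543; 333^361375 = 333^1 * 333^2 * 333^4 * 333^8 * 333^16 * 333^128 * 333^256 * 333^512 * 333^32768 * 333^65536 * 333^262144 = 474 (mod 803); answer 474
Stage 3: U2 = 474; c = 20; remainder = value at the root: -9*(20)^3 + 3*(20)^2 + 5 = (-72000) + (1200) + (5) = -70795; answer -70795

-70795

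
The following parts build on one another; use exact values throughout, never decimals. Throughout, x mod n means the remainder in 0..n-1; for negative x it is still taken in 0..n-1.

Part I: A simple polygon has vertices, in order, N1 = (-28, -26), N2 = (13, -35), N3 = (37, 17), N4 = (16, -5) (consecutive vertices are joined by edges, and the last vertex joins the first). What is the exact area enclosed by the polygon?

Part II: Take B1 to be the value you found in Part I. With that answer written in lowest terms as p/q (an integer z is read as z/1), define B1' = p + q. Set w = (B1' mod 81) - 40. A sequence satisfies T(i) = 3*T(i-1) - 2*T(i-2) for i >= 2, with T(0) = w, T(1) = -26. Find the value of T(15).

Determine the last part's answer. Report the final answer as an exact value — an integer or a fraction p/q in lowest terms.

Part I: cross terms: (-28*-35 - 13*-26)=1318, (13*17 - 37*-35)=1516, (37*-5 - 16*17)=-457, (16*-26 - -28*-5)=-556; twice the area = |1821| = 1821; area = 1821/2; answer 1821/2
Part II: B1 = 1821/2; threaded value p + q = 1823; w = 1; T(2) = 3*(-26) - 2*(1) = -80; iterating: T(2)=-80, T(3)=-188, T(4)=-404, T(5)=-836, T(6)=-1700, T(7)=-3428, T(8)=-6884, T(9)=-13796, T(10)=-27620, T(11)=-55268, T(12)=-110564, T(13)=-221156, T(14)=-442340, T(15)=-884708; answer -884708

-884708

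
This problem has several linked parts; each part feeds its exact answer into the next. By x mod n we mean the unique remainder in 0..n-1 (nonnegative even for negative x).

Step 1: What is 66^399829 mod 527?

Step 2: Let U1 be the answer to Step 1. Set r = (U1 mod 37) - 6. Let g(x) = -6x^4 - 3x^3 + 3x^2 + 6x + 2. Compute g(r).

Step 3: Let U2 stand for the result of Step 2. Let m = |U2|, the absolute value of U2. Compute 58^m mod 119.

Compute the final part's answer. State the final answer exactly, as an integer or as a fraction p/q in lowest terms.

86

Step 1: squarings mod 527: 66^1=66, 66^2=140, 66^4=101, 66^8=188, 66^16=35, 66^32=171, 66^64=256, 66^128=188, 66^256=35, 66^512=171, 66^1024=256, 66^2048=188, 66^4096=35, 66^8192=171, 66^16384=256, 66^32768=188, 66^65536=35, 66^131072=171, 66^262144=256; 66^399829 = 66^1 * 66^4 * 66^16 * 66^64 * 66^128 * 66^256 * 66^2048 * 66^4096 * 66^131072 * 66^262144 = 70 (mod 527); answer 70
Step 2: U1 = 70; r = 27; -6*(27)^4 - 3*(27)^3 + 3*(27)^2 + 6*(27)^1 + 2 = (-3188646) + (-59049) + (2187) + (162) + (2) = -3245344; answer -3245344
Step 3: U2 = -3245344; m = 3245344; squarings mod 119: 58^1=58, 58^2=32, 58^4=72, 58^8=67, 58^16=86, 58^32=18, 58^64=86, 58^128=18, 58^256=86, 58^512=18, 58^1024=86, 58^2048=18, 58^4096=86, 58^8192=18, 58^16384=86, 58^32768=18, 58^65536=86, 58^131072=18, 58^262144=86, 58^524288=18, 58^1048576=86, 58^2097152=18; 58^3245344 = 58^32 * 58^256 * 58^1024 * 58^32768 * 58^65536 * 58^1048576 * 58^2097152 = 86 (mod 119); answer 86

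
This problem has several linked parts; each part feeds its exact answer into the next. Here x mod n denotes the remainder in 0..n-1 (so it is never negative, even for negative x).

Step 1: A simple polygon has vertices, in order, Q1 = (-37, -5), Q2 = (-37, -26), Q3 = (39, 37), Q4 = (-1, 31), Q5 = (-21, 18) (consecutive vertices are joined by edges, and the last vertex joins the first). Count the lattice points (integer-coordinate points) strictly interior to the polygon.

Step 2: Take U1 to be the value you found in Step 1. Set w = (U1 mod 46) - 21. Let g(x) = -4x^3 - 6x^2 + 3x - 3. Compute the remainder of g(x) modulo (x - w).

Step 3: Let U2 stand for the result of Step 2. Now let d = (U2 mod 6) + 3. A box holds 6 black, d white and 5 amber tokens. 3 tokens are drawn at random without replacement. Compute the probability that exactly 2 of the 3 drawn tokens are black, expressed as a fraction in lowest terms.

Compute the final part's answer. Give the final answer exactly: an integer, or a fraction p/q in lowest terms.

30/91

Step 1: cross terms: (-37*-26 - -37*-5)=777, (-37*37 - 39*-26)=-355, (39*31 - -1*37)=1246, (-1*18 - -21*31)=633, (-21*-5 - -37*18)=771; twice the area = |3072| = 3072; area = 1536; boundary points = 21 + 1 + 2 + 1 + 1 = 26; strictly interior points = area - boundary/2 + 1 = 1524; answer 1524
Step 2: U1 = 1524; w = -15; remainder = value at the root: -4*(-15)^3 - 6*(-15)^2 + 3*(-15)^1 - 3 = (13500) + (-1350) + (-45) + (-3) = 12102; answer 12102
Step 3: U2 = 12102; d = 3; total draws C(14,3) = 364; favorable C(6,2)*C(8,1) = 120; P = 30/91; answer 30/91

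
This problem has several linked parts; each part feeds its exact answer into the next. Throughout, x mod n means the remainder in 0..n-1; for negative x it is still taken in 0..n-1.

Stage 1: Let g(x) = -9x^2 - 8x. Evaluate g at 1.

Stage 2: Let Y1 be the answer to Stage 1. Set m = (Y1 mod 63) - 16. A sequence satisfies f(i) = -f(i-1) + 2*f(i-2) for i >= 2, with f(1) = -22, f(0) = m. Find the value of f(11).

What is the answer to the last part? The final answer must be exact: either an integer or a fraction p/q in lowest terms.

-35486

Stage 1: -9*(1)^2 - 8*(1)^1 = (-9) + (-8) = -17; answer -17
Stage 2: Y1 = -17; m = 30; f(2) = -1*(-22) + 2*(30) = 82; iterating: f(2)=82, f(3)=-126, f(4)=290, f(5)=-542, f(6)=1122, f(7)=-2206, f(8)=4450, f(9)=-8862, f(10)=17762, f(11)=-35486; answer -35486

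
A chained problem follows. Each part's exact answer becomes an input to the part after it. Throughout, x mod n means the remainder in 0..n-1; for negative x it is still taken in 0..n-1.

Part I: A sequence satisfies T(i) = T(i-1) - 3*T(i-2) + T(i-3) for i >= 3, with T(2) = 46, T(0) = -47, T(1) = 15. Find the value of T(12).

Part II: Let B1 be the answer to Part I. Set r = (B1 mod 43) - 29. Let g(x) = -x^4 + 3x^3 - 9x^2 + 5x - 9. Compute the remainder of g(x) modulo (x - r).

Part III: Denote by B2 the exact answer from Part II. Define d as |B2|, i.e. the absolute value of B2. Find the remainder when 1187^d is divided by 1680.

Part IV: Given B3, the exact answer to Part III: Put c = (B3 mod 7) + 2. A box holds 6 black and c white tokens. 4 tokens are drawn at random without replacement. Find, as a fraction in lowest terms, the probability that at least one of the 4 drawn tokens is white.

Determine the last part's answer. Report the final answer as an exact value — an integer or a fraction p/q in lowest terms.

13/14

Part I: T(3) = 1*(46) - 3*(15) + 1*(-47) = -46; iterating: T(3)=-46, T(4)=-169, T(5)=15, T(6)=476, T(7)=262, T(8)=-1151, T(9)=-1461, T(10)=2254, T(11)=5486, T(12)=-2737; answer -2737
Part II: B1 = -2737; r = -14; remainder = value at the root: -1*(-14)^4 + 3*(-14)^3 - 9*(-14)^2 + 5*(-14)^1 - 9 = (-38416) + (-8232) + (-1764) + (-70) + (-9) = -48491; answer -48491
Part III: B2 = -48491; d = 48491; squarings mod 1680: 1187^1=1187, 1187^2=1129, 1187^4=1201, 1187^8=961, 1187^16=1201, 1187^32=961, 1187^64=1201, 1187^128=961, 1187^256=1201, 1187^512=961, 1187^1024=1201, 1187^2048=961, 1187^4096=1201, 1187^8192=961, 1187^16384=1201, 1187^32768=961; 1187^48491 = 1187^1 * 1187^2 * 1187^8 * 1187^32 * 1187^64 * 1187^256 * 1187^1024 * 1187^2048 * 1187^4096 * 1187^8192 * 1187^32768 = 443 (mod 1680); answer 443
Part IV: B3 = 443; c = 4; total draws C(10,4) = 210; complement C(6,4) = 15; favorable 210 - 15 = 195; P = 13/14; answer 13/14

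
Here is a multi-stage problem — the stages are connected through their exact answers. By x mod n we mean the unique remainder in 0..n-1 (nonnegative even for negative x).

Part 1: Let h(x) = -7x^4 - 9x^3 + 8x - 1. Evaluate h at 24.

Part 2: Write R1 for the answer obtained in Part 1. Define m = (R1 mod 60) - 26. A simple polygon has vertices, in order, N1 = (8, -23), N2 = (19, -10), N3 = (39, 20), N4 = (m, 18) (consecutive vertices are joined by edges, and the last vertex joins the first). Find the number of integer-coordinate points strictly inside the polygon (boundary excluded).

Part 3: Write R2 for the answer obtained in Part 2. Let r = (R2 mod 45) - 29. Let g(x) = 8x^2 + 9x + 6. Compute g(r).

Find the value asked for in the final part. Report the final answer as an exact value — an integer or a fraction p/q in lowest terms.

Part 1: -7*(24)^4 - 9*(24)^3 + 8*(24)^1 - 1 = (-2322432) + (-124416) + (192) + (-1) = -2446657; answer -2446657
Part 2: R1 = -2446657; m = -3; cross terms: (8*-10 - 19*-23)=357, (19*20 - 39*-10)=770, (39*18 - -3*20)=762, (-3*-23 - 8*18)=-75; twice the area = |1814| = 1814; area = 907; boundary points = 1 + 10 + 2 + 1 = 14; strictly interior points = area - boundary/2 + 1 = 901; answer 901
Part 3: R2 = 901; r = -28; 8*(-28)^2 + 9*(-28)^1 + 6 = (6272) + (-252) + (6) = 6026; answer 6026

6026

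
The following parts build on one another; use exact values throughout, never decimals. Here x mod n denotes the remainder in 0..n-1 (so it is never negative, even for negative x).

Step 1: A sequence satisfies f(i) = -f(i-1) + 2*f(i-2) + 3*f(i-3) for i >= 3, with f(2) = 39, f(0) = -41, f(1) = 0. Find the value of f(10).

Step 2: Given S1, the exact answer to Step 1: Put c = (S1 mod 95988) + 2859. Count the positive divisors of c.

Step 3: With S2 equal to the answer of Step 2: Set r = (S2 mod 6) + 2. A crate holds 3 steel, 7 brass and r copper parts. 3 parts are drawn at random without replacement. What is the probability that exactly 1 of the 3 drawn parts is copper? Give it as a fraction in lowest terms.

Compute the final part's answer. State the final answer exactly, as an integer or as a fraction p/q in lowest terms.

45/91

Step 1: f(3) = -1*(39) + 2*(0) + 3*(-41) = -162; iterating: f(3)=-162, f(4)=240, f(5)=-447, f(6)=441, f(7)=-615, f(8)=156, f(9)=-63, f(10)=-1470; answer -1470
Step 2: S1 = -1470; c = 97377; 97377 = 3 * 7 * 4637; number of divisors = (1+1) * (1+1) * (1+1) = 8; answer 8
Step 3: S2 = 8; r = 4; total draws C(14,3) = 364; favorable C(4,1)*C(10,2) = 180; P = 45/91; answer 45/91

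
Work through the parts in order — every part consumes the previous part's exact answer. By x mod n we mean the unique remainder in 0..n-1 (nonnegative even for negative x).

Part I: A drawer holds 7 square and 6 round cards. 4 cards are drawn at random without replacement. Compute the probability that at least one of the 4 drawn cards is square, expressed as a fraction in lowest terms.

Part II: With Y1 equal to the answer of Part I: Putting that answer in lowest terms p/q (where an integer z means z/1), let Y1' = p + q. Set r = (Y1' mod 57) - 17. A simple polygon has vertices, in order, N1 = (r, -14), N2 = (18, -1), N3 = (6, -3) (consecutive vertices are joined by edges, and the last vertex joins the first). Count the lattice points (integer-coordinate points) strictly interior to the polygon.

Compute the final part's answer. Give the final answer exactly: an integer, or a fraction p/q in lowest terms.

Part I: total draws C(13,4) = 715; complement C(6,4) = 15; favorable 715 - 15 = 700; P = 140/143; answer 140/143
Part II: Y1 = 140/143; threaded value p + q = 283; r = 38; cross terms: (38*-1 - 18*-14)=214, (18*-3 - 6*-1)=-48, (6*-14 - 38*-3)=30; twice the area = |196| = 196; area = 98; boundary points = 1 + 2 + 1 = 4; strictly interior points = area - boundary/2 + 1 = 97; answer 97

97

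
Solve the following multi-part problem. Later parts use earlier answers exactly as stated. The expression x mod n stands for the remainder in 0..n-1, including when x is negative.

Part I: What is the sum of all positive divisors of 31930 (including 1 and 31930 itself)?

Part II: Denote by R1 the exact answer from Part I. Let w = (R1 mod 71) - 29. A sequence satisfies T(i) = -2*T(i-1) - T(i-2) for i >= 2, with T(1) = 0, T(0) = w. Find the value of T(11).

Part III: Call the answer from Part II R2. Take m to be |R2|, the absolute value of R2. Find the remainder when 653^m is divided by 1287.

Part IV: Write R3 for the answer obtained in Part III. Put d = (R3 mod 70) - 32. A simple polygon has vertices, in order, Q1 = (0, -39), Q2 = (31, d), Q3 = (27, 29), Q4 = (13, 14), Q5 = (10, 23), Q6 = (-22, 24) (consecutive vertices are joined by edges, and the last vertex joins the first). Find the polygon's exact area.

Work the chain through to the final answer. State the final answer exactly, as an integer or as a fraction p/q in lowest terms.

Part I: 31930 = 2 * 5 * 31 * 103; sigma = (1 + 2) * (1 + 5) * (1 + 31) * (1 + 103) = 3 * 6 * 32 * 104 = 59904; answer 59904
Part II: R1 = 59904; w = 22; T(2) = -2*(0) - 1*(22) = -22; iterating: T(2)=-22, T(3)=44, T(4)=-66, T(5)=88, T(6)=-110, T(7)=132, T(8)=-154, T(9)=176, T(10)=-198, T(11)=220; answer 220
Part III: R2 = 220; m = 220; squarings mod 1287: 653^1=653, 653^2=412, 653^4=1147, 653^8=295, 653^16=796, 653^32=412, 653^64=1147, 653^128=295; 653^220 = 653^4 * 653^8 * 653^16 * 653^64 * 653^128 = 562 (mod 1287); answer 562
Part IV: R3 = 562; d = -30; cross terms: (0*-30 - 31*-39)=1209, (31*29 - 27*-30)=1709, (27*14 - 13*29)=1, (13*23 - 10*14)=159, (10*24 - -22*23)=746, (-22*-39 - 0*24)=858; twice the area = |4682| = 4682; area = 2341; answer 2341

2341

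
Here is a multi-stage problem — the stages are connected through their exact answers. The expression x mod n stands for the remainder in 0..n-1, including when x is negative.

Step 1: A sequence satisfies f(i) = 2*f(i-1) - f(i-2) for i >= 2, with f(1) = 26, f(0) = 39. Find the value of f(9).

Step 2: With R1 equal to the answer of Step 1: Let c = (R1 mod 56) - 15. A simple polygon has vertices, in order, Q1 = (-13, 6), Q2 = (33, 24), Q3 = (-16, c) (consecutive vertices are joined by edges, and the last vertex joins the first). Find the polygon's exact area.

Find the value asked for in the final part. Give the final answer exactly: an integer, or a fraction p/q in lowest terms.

Step 1: f(2) = 2*(26) - 1*(39) = 13; iterating: f(2)=13, f(3)=0, f(4)=-13, f(5)=-26, f(6)=-39, f(7)=-52, f(8)=-65, f(9)=-78; answer -78
Step 2: R1 = -78; c = 19; cross terms: (-13*24 - 33*6)=-510, (33*19 - -16*24)=1011, (-16*6 - -13*19)=151; twice the area = |652| = 652; area = 326; answer 326

326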